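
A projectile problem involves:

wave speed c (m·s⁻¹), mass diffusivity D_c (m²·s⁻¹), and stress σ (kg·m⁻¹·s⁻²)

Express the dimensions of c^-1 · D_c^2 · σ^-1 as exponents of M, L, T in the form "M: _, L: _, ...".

Collect each base-dimension exponent across the product:
  M: −(0) + 2·(0) − (1) = -1
  L: −(1) + 2·(2) − (-1) = 4
  T: −(-1) + 2·(-1) − (-2) = 1
So the dimensions are [M⁻¹ L⁴ T].

M: -1, L: 4, T: 1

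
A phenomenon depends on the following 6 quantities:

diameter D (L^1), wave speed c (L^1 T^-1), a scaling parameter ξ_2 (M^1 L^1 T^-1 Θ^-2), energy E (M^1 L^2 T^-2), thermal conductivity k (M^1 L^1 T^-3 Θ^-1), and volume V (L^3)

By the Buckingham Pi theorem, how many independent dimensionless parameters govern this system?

2

There are 6 variables and 4 base dimensions (M, L, T, Θ).
The dimension matrix has rank 4.
Independent dimensionless groups: 6 − 4 = 2.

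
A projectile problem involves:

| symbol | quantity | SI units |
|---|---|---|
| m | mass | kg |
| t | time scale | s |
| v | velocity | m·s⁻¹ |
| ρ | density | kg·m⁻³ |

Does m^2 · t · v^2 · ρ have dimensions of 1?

no

Sum the exponent of each base dimension across the product:
  M: 2·[m]_M + [t]_M + 2·[v]_M + [ρ]_M = 2·(1) + (0) + 2·(0) + (1) = 3
  L: 2·[m]_L + [t]_L + 2·[v]_L + [ρ]_L = 2·(0) + (0) + 2·(1) + (-3) = -1
  T: 2·[m]_T + [t]_T + 2·[v]_T + [ρ]_T = 2·(0) + (1) + 2·(-1) + (0) = -1
Net dimensions [M³ L⁻¹ T⁻¹] ≠ [1] — not dimensionless.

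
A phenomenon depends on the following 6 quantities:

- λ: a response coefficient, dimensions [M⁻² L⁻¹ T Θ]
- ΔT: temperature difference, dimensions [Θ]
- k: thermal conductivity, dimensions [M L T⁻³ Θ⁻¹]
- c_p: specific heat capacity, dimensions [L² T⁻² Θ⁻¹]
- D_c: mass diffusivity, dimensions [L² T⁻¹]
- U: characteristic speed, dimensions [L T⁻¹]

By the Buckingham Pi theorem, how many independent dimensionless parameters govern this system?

2

There are 6 variables and 4 base dimensions (M, L, T, Θ).
The dimension matrix has rank 4.
Independent dimensionless groups: 6 − 4 = 2.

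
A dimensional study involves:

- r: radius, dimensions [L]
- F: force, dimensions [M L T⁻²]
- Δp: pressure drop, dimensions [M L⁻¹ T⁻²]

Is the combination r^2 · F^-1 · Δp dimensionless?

yes

Sum the exponent of each base dimension across the product:
  M: 2·[r]_M − [F]_M + [Δp]_M = 2·(0) − (1) + (1) = 0
  L: 2·[r]_L − [F]_L + [Δp]_L = 2·(1) − (1) + (-1) = 0
  T: 2·[r]_T − [F]_T + [Δp]_T = 2·(0) − (-2) + (-2) = 0
All base exponents vanish — dimensionless.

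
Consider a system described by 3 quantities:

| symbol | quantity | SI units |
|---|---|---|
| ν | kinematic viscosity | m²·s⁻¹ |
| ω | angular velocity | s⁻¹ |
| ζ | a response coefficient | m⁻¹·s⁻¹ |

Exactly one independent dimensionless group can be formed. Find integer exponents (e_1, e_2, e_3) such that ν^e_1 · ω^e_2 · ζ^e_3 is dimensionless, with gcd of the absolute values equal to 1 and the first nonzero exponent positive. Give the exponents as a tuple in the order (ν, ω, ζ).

L: e_1·(2) + e_2·(0) + e_3·(-1) = 0
T: e_1·(-1) + e_2·(-1) + e_3·(-1) = 0
Solving this homogeneous linear system for the smallest-integer solution (first nonzero entry positive) gives (1, -3, 2).

(1, -3, 2)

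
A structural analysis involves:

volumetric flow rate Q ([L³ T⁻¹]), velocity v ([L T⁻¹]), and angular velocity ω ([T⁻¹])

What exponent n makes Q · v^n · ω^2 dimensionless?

Balance the L exponent: (1)·n from v, plus (3) + 2·(0) = 3 from the rest, must sum to zero.
n + 3 = 0, so n = -3.

-3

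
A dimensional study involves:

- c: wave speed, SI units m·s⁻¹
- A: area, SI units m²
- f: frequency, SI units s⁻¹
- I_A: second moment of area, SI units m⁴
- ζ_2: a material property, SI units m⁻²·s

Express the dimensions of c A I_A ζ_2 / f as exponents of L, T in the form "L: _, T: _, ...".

Collect each base-dimension exponent across the product:
  L: (1) + (2) − (0) + (4) + (-2) = 5
  T: (-1) + (0) − (-1) + (0) + (1) = 1
So the dimensions are [L⁵ T].

L: 5, T: 1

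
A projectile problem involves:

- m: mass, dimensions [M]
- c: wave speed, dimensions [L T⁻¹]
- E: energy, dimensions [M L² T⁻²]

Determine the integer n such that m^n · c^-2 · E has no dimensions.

Balance the M exponent: (1)·n from m, plus −2·(0) + (1) = 1 from the rest, must sum to zero.
n + 1 = 0, so n = -1.

-1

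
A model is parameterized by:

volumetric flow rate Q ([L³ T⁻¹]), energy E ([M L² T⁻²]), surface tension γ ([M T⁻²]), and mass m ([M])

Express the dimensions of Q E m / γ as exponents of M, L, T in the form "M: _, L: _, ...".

M: 1, L: 5, T: -1

Collect each base-dimension exponent across the product:
  M: (0) + (1) − (1) + (1) = 1
  L: (3) + (2) − (0) + (0) = 5
  T: (-1) + (-2) − (-2) + (0) = -1
So the dimensions are [M L⁵ T⁻¹].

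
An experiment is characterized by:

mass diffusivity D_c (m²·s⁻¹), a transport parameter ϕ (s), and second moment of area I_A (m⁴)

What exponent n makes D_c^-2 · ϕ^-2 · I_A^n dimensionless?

Balance the L exponent: (4)·n from I_A, plus −2·(2) − 2·(0) = -4 from the rest, must sum to zero.
4n − 4 = 0, so n = 1.

1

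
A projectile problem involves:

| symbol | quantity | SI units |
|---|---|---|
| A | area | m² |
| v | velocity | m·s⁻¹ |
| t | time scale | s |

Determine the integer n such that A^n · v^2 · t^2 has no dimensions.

-1

Balance the L exponent: (2)·n from A, plus 2·(1) + 2·(0) = 2 from the rest, must sum to zero.
2n + 2 = 0, so n = -1.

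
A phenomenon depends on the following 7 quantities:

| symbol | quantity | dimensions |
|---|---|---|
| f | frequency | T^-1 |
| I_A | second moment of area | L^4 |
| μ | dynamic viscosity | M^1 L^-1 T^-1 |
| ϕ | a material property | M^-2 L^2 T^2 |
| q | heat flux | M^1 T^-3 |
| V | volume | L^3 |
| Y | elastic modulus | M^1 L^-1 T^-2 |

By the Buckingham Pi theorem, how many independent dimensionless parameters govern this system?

4

There are 7 variables and 3 base dimensions (M, L, T).
The dimension matrix has rank 3.
Independent dimensionless groups: 7 − 3 = 4.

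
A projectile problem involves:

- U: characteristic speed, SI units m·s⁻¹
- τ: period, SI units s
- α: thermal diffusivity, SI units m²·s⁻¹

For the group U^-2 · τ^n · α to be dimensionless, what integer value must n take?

-1

Balance the T exponent: (1)·n from τ, plus −2·(-1) + (-1) = 1 from the rest, must sum to zero.
n + 1 = 0, so n = -1.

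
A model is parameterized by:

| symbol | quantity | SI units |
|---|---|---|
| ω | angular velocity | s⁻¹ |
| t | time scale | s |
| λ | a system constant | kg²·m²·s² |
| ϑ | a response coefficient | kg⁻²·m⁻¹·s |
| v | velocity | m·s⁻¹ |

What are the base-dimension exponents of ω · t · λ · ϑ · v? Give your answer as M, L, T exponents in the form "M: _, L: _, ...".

Collect each base-dimension exponent across the product:
  M: (0) + (0) + (2) + (-2) + (0) = 0
  L: (0) + (0) + (2) + (-1) + (1) = 2
  T: (-1) + (1) + (2) + (1) + (-1) = 2
So the dimensions are [L² T²].

M: 0, L: 2, T: 2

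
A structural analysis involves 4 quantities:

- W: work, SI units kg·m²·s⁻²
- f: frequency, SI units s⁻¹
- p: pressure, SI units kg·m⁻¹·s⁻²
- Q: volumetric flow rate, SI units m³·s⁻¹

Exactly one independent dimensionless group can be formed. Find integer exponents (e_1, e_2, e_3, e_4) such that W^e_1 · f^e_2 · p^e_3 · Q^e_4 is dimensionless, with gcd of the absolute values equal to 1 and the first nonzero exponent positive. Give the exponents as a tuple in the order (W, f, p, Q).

M: e_1·(1) + e_2·(0) + e_3·(1) + e_4·(0) = 0
L: e_1·(2) + e_2·(0) + e_3·(-1) + e_4·(3) = 0
T: e_1·(-2) + e_2·(-1) + e_3·(-2) + e_4·(-1) = 0
Solving this homogeneous linear system for the smallest-integer solution (first nonzero entry positive) gives (1, 1, -1, -1).

(1, 1, -1, -1)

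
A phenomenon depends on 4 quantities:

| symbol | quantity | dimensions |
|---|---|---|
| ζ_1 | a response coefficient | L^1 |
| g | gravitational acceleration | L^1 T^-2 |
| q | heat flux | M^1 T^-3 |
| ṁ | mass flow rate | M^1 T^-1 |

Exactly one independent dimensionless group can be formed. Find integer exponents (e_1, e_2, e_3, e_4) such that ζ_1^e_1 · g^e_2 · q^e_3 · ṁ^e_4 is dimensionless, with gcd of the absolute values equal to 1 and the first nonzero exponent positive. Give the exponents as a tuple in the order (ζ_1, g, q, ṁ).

M: e_1·(0) + e_2·(0) + e_3·(1) + e_4·(1) = 0
L: e_1·(1) + e_2·(1) + e_3·(0) + e_4·(0) = 0
T: e_1·(0) + e_2·(-2) + e_3·(-3) + e_4·(-1) = 0
Solving this homogeneous linear system for the smallest-integer solution (first nonzero entry positive) gives (1, -1, 1, -1).

(1, -1, 1, -1)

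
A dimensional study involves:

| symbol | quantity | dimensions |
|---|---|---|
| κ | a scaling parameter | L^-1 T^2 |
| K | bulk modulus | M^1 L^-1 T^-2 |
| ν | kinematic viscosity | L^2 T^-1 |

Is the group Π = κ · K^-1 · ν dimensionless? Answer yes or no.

Sum the exponent of each base dimension across the product:
  M: [κ]_M − [K]_M + [ν]_M = (0) − (1) + (0) = -1
  L: [κ]_L − [K]_L + [ν]_L = (-1) − (-1) + (2) = 2
  T: [κ]_T − [K]_T + [ν]_T = (2) − (-2) + (-1) = 3
Net dimensions [M⁻¹ L² T³] ≠ [1] — not dimensionless.

no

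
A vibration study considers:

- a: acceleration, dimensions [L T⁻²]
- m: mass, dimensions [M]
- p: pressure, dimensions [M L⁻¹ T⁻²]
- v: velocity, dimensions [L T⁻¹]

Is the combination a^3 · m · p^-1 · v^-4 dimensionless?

Sum the exponent of each base dimension across the product:
  M: 3·[a]_M + [m]_M − [p]_M − 4·[v]_M = 3·(0) + (1) − (1) − 4·(0) = 0
  L: 3·[a]_L + [m]_L − [p]_L − 4·[v]_L = 3·(1) + (0) − (-1) − 4·(1) = 0
  T: 3·[a]_T + [m]_T − [p]_T − 4·[v]_T = 3·(-2) + (0) − (-2) − 4·(-1) = 0
All base exponents vanish — dimensionless.

yes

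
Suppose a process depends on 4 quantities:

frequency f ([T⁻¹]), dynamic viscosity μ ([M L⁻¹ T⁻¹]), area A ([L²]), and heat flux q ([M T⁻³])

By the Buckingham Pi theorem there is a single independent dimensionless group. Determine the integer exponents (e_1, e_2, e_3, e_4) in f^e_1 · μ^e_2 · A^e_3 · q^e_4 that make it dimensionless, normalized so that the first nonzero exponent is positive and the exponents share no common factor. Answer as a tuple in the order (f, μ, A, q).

(4, 2, 1, -2)

M: e_1·(0) + e_2·(1) + e_3·(0) + e_4·(1) = 0
L: e_1·(0) + e_2·(-1) + e_3·(2) + e_4·(0) = 0
T: e_1·(-1) + e_2·(-1) + e_3·(0) + e_4·(-3) = 0
Solving this homogeneous linear system for the smallest-integer solution (first nonzero entry positive) gives (4, 2, 1, -2).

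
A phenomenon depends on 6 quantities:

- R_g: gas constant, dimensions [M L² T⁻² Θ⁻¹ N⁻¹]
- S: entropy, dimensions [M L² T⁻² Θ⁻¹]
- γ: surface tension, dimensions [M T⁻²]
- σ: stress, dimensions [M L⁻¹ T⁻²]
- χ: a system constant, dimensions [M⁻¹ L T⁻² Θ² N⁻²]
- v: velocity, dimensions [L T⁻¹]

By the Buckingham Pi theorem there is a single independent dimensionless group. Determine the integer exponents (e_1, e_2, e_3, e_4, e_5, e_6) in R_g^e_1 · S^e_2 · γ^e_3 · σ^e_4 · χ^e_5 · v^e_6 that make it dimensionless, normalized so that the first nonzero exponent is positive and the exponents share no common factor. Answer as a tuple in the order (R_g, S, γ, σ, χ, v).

M: e_1·(1) + e_2·(1) + e_3·(1) + e_4·(1) + e_5·(-1) + e_6·(0) = 0
L: e_1·(2) + e_2·(2) + e_3·(0) + e_4·(-1) + e_5·(1) + e_6·(1) = 0
T: e_1·(-2) + e_2·(-2) + e_3·(-2) + e_4·(-2) + e_5·(-2) + e_6·(-1) = 0
Θ: e_1·(-1) + e_2·(-1) + e_3·(0) + e_4·(0) + e_5·(2) + e_6·(0) = 0
N: e_1·(-1) + e_2·(0) + e_3·(0) + e_4·(0) + e_5·(-2) + e_6·(0) = 0
Solving this homogeneous linear system for the smallest-integer solution (first nonzero entry positive) gives (2, -4, 2, -1, -1, 4).

(2, -4, 2, -1, -1, 4)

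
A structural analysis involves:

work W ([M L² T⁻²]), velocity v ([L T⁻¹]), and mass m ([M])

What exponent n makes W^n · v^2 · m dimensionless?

Balance the M exponent: (1)·n from W, plus 2·(0) + (1) = 1 from the rest, must sum to zero.
n + 1 = 0, so n = -1.

-1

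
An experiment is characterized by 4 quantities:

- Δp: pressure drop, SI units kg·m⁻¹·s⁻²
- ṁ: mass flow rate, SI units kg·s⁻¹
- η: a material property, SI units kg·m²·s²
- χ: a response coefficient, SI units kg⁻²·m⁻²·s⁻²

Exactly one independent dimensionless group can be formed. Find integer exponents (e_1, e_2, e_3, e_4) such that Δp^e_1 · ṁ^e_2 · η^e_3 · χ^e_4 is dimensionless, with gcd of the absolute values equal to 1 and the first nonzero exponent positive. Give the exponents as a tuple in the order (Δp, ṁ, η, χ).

M: e_1·(1) + e_2·(1) + e_3·(1) + e_4·(-2) = 0
L: e_1·(-1) + e_2·(0) + e_3·(2) + e_4·(-2) = 0
T: e_1·(-2) + e_2·(-1) + e_3·(2) + e_4·(-2) = 0
Solving this homogeneous linear system for the smallest-integer solution (first nonzero entry positive) gives (2, -2, 2, 1).

(2, -2, 2, 1)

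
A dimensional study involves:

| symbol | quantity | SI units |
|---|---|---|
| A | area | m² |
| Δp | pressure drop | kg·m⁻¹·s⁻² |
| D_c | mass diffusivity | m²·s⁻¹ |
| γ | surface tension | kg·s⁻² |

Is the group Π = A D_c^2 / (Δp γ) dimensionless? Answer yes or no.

Sum the exponent of each base dimension across the product:
  M: [A]_M − [Δp]_M + 2·[D_c]_M − [γ]_M = (0) − (1) + 2·(0) − (1) = -2
  L: [A]_L − [Δp]_L + 2·[D_c]_L − [γ]_L = (2) − (-1) + 2·(2) − (0) = 7
  T: [A]_T − [Δp]_T + 2·[D_c]_T − [γ]_T = (0) − (-2) + 2·(-1) − (-2) = 2
Net dimensions [M⁻² L⁷ T²] ≠ [1] — not dimensionless.

no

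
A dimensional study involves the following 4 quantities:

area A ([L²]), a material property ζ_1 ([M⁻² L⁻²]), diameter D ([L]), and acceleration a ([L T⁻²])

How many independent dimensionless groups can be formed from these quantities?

1

There are 4 variables and 3 base dimensions (M, L, T).
The dimension matrix has rank 3.
Independent dimensionless groups: 4 − 3 = 1.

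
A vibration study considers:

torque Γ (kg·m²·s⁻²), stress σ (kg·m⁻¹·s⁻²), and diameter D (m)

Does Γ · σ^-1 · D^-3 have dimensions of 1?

Sum the exponent of each base dimension across the product:
  M: [Γ]_M − [σ]_M − 3·[D]_M = (1) − (1) − 3·(0) = 0
  L: [Γ]_L − [σ]_L − 3·[D]_L = (2) − (-1) − 3·(1) = 0
  T: [Γ]_T − [σ]_T − 3·[D]_T = (-2) − (-2) − 3·(0) = 0
All base exponents vanish — dimensionless.

yes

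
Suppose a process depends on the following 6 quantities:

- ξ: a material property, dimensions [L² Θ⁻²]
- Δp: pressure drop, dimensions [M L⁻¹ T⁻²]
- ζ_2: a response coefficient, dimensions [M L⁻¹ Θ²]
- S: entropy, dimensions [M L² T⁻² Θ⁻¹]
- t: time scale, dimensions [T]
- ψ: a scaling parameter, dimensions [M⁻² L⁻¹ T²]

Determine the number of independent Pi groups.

There are 6 variables and 4 base dimensions (M, L, T, Θ).
The dimension matrix has rank 4.
Independent dimensionless groups: 6 − 4 = 2.

2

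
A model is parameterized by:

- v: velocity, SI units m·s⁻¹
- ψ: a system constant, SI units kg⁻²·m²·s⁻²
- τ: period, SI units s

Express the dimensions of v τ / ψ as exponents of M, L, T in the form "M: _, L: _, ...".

Collect each base-dimension exponent across the product:
  M: (0) − (-2) + (0) = 2
  L: (1) − (2) + (0) = -1
  T: (-1) − (-2) + (1) = 2
So the dimensions are [M² L⁻¹ T²].

M: 2, L: -1, T: 2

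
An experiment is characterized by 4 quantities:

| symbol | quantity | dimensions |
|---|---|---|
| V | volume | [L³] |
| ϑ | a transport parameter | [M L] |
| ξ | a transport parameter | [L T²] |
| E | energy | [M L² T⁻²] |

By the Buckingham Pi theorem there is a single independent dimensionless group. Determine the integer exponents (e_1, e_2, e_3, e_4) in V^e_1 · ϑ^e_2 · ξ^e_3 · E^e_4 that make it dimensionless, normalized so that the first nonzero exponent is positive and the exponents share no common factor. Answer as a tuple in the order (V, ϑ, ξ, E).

(2, 3, -3, -3)

M: e_1·(0) + e_2·(1) + e_3·(0) + e_4·(1) = 0
L: e_1·(3) + e_2·(1) + e_3·(1) + e_4·(2) = 0
T: e_1·(0) + e_2·(0) + e_3·(2) + e_4·(-2) = 0
Solving this homogeneous linear system for the smallest-integer solution (first nonzero entry positive) gives (2, 3, -3, -3).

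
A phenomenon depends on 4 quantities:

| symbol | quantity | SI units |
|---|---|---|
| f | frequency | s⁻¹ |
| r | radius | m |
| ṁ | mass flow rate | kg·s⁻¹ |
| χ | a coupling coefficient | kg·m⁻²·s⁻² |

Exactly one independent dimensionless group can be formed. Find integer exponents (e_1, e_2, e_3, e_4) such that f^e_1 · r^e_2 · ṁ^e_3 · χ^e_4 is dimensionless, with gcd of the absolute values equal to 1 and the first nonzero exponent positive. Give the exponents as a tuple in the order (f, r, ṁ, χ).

M: e_1·(0) + e_2·(0) + e_3·(1) + e_4·(1) = 0
L: e_1·(0) + e_2·(1) + e_3·(0) + e_4·(-2) = 0
T: e_1·(-1) + e_2·(0) + e_3·(-1) + e_4·(-2) = 0
Solving this homogeneous linear system for the smallest-integer solution (first nonzero entry positive) gives (1, -2, 1, -1).

(1, -2, 1, -1)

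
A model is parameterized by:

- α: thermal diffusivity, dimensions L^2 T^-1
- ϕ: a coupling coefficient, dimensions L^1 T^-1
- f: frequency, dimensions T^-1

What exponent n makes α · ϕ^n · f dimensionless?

-2

Balance the L exponent: (1)·n from ϕ, plus (2) + (0) = 2 from the rest, must sum to zero.
n + 2 = 0, so n = -2.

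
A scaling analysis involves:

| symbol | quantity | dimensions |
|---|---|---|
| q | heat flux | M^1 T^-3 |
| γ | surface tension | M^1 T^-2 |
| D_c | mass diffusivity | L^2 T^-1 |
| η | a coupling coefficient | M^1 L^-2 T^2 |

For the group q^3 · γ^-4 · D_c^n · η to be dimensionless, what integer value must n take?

Balance the L exponent: (2)·n from D_c, plus 3·(0) − 4·(0) + (-2) = -2 from the rest, must sum to zero.
2n − 2 = 0, so n = 1.

1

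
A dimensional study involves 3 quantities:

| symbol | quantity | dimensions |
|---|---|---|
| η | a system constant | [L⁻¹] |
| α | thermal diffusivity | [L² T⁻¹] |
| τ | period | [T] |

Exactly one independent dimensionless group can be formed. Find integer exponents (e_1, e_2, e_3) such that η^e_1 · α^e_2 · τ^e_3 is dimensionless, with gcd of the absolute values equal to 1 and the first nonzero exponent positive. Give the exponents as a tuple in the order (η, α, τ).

L: e_1·(-1) + e_2·(2) + e_3·(0) = 0
T: e_1·(0) + e_2·(-1) + e_3·(1) = 0
Solving this homogeneous linear system for the smallest-integer solution (first nonzero entry positive) gives (2, 1, 1).

(2, 1, 1)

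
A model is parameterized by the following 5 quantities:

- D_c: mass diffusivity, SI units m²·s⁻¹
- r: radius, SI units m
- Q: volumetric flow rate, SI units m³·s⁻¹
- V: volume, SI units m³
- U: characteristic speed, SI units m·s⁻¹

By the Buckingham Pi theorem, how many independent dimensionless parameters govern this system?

3

There are 5 variables and 2 base dimensions (L, T).
The dimension matrix has rank 2.
Independent dimensionless groups: 5 − 2 = 3.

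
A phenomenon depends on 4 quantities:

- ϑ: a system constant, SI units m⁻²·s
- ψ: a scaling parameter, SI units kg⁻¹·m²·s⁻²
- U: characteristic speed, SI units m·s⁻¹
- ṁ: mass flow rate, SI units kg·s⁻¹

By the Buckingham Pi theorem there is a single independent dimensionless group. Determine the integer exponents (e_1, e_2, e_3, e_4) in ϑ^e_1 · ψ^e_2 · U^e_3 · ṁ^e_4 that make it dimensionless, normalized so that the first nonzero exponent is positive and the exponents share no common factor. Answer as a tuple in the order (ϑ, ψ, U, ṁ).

M: e_1·(0) + e_2·(-1) + e_3·(0) + e_4·(1) = 0
L: e_1·(-2) + e_2·(2) + e_3·(1) + e_4·(0) = 0
T: e_1·(1) + e_2·(-2) + e_3·(-1) + e_4·(-1) = 0
Solving this homogeneous linear system for the smallest-integer solution (first nonzero entry positive) gives (1, -1, 4, -1).

(1, -1, 4, -1)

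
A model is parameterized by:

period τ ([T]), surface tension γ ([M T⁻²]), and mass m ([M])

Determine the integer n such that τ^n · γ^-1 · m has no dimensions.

-2

Balance the T exponent: (1)·n from τ, plus −(-2) + (0) = 2 from the rest, must sum to zero.
n + 2 = 0, so n = -2.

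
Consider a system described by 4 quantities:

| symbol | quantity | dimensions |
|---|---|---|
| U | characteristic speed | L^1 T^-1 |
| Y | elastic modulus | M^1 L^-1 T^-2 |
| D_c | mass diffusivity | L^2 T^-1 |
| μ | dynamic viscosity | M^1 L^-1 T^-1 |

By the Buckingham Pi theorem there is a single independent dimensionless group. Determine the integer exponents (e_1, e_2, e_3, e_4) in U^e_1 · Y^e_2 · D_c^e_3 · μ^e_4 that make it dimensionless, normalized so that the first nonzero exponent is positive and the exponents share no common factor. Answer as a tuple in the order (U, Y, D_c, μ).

M: e_1·(0) + e_2·(1) + e_3·(0) + e_4·(1) = 0
L: e_1·(1) + e_2·(-1) + e_3·(2) + e_4·(-1) = 0
T: e_1·(-1) + e_2·(-2) + e_3·(-1) + e_4·(-1) = 0
Solving this homogeneous linear system for the smallest-integer solution (first nonzero entry positive) gives (2, -1, -1, 1).

(2, -1, -1, 1)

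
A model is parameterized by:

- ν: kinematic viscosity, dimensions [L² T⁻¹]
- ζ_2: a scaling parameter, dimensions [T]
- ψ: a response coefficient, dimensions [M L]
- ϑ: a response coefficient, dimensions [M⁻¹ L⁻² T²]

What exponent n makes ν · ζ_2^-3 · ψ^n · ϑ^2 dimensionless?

Balance the M exponent: (1)·n from ψ, plus (0) − 3·(0) + 2·(-1) = -2 from the rest, must sum to zero.
n − 2 = 0, so n = 2.

2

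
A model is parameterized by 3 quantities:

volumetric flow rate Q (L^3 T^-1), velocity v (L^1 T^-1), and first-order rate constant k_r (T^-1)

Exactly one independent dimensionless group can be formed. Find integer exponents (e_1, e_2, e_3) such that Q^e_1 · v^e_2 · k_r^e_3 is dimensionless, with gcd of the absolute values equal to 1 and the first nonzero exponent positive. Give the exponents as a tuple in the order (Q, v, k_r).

L: e_1·(3) + e_2·(1) + e_3·(0) = 0
T: e_1·(-1) + e_2·(-1) + e_3·(-1) = 0
Solving this homogeneous linear system for the smallest-integer solution (first nonzero entry positive) gives (1, -3, 2).

(1, -3, 2)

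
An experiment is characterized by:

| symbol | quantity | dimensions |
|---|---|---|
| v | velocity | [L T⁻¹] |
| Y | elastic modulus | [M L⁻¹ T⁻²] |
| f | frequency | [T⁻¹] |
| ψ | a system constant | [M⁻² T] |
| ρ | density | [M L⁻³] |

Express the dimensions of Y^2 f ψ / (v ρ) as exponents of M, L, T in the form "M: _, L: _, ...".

Collect each base-dimension exponent across the product:
  M: −(0) + 2·(1) + (0) + (-2) − (1) = -1
  L: −(1) + 2·(-1) + (0) + (0) − (-3) = 0
  T: −(-1) + 2·(-2) + (-1) + (1) − (0) = -3
So the dimensions are [M⁻¹ T⁻³].

M: -1, L: 0, T: -3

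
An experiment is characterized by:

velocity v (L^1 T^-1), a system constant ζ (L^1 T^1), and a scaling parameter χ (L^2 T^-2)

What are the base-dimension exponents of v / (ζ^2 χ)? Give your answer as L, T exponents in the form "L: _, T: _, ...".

Collect each base-dimension exponent across the product:
  L: (1) − 2·(1) − (2) = -3
  T: (-1) − 2·(1) − (-2) = -1
So the dimensions are [L⁻³ T⁻¹].

L: -3, T: -1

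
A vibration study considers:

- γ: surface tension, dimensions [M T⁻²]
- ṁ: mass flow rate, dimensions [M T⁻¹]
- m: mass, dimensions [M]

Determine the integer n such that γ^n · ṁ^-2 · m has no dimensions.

1

Balance the M exponent: (1)·n from γ, plus −2·(1) + (1) = -1 from the rest, must sum to zero.
n − 1 = 0, so n = 1.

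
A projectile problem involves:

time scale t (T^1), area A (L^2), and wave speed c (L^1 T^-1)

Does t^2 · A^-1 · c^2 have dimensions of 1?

Sum the exponent of each base dimension across the product:
  M: 2·[t]_M − [A]_M + 2·[c]_M = 2·(0) − (0) + 2·(0) = 0
  L: 2·[t]_L − [A]_L + 2·[c]_L = 2·(0) − (2) + 2·(1) = 0
  T: 2·[t]_T − [A]_T + 2·[c]_T = 2·(1) − (0) + 2·(-1) = 0
All base exponents vanish — dimensionless.

yes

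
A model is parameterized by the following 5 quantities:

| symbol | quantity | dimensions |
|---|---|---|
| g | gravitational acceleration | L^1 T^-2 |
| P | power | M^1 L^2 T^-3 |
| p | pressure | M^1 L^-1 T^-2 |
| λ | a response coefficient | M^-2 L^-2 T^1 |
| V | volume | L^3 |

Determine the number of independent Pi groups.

2

There are 5 variables and 3 base dimensions (M, L, T).
The dimension matrix has rank 3.
Independent dimensionless groups: 5 − 3 = 2.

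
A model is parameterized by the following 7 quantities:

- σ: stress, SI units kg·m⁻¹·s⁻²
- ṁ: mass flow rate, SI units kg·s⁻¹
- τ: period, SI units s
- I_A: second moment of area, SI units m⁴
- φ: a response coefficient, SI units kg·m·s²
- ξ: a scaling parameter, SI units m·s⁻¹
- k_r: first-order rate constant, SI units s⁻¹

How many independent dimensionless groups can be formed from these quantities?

There are 7 variables and 3 base dimensions (M, L, T).
The dimension matrix has rank 3.
Independent dimensionless groups: 7 − 3 = 4.

4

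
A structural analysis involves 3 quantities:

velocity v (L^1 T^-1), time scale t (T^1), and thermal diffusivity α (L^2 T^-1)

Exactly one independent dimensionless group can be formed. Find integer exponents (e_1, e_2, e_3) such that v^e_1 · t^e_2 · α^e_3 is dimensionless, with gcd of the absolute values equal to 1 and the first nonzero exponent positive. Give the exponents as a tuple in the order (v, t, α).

(2, 1, -1)

L: e_1·(1) + e_2·(0) + e_3·(2) = 0
T: e_1·(-1) + e_2·(1) + e_3·(-1) = 0
Solving this homogeneous linear system for the smallest-integer solution (first nonzero entry positive) gives (2, 1, -1).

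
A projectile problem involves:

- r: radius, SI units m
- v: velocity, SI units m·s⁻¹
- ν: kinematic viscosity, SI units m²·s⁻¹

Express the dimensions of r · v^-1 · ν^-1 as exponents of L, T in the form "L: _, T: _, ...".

Collect each base-dimension exponent across the product:
  L: (1) − (1) − (2) = -2
  T: (0) − (-1) − (-1) = 2
So the dimensions are [L⁻² T²].

L: -2, T: 2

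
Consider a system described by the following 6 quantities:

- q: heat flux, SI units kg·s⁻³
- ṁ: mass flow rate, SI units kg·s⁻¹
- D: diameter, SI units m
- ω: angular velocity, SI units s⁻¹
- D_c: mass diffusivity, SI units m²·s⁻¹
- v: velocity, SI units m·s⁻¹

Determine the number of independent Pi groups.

There are 6 variables and 3 base dimensions (M, L, T).
The dimension matrix has rank 3.
Independent dimensionless groups: 6 − 3 = 3.

3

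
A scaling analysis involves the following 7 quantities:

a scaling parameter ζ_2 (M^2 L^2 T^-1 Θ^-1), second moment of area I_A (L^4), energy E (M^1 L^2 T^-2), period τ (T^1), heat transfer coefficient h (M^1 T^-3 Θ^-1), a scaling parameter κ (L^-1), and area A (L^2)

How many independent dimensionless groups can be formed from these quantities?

3

There are 7 variables and 4 base dimensions (M, L, T, Θ).
The dimension matrix has rank 4.
Independent dimensionless groups: 7 − 4 = 3.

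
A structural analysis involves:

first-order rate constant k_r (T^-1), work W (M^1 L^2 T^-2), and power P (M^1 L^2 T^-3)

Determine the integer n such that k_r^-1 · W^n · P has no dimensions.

Balance the M exponent: (1)·n from W, plus −(0) + (1) = 1 from the rest, must sum to zero.
n + 1 = 0, so n = -1.

-1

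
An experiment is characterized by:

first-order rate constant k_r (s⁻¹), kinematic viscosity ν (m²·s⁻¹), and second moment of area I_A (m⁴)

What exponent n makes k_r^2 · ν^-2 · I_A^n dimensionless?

1

Balance the L exponent: (4)·n from I_A, plus 2·(0) − 2·(2) = -4 from the rest, must sum to zero.
4n − 4 = 0, so n = 1.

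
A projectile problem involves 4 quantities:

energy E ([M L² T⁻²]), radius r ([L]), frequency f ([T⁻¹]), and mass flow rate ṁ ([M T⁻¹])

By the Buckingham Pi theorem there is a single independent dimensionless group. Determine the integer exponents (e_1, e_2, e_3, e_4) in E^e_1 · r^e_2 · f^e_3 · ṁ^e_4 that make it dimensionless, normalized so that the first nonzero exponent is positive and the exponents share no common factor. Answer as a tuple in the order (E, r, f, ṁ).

M: e_1·(1) + e_2·(0) + e_3·(0) + e_4·(1) = 0
L: e_1·(2) + e_2·(1) + e_3·(0) + e_4·(0) = 0
T: e_1·(-2) + e_2·(0) + e_3·(-1) + e_4·(-1) = 0
Solving this homogeneous linear system for the smallest-integer solution (first nonzero entry positive) gives (1, -2, -1, -1).

(1, -2, -1, -1)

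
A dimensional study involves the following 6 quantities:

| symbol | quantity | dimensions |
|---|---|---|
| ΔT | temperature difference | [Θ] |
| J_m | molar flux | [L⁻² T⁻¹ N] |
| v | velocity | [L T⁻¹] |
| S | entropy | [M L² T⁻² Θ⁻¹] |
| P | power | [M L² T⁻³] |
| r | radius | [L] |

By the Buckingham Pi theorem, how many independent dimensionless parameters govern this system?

1

There are 6 variables and 5 base dimensions (M, L, T, Θ, N).
The dimension matrix has rank 5.
Independent dimensionless groups: 6 − 5 = 1.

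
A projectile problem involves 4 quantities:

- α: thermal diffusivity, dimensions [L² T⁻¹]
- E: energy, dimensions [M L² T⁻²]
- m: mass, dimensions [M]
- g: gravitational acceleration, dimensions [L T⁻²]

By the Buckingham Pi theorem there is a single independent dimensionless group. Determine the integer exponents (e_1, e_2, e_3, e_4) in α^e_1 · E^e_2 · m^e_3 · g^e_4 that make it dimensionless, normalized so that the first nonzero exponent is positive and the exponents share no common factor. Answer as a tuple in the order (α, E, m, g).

M: e_1·(0) + e_2·(1) + e_3·(1) + e_4·(0) = 0
L: e_1·(2) + e_2·(2) + e_3·(0) + e_4·(1) = 0
T: e_1·(-1) + e_2·(-2) + e_3·(0) + e_4·(-2) = 0
Solving this homogeneous linear system for the smallest-integer solution (first nonzero entry positive) gives (2, -3, 3, 2).

(2, -3, 3, 2)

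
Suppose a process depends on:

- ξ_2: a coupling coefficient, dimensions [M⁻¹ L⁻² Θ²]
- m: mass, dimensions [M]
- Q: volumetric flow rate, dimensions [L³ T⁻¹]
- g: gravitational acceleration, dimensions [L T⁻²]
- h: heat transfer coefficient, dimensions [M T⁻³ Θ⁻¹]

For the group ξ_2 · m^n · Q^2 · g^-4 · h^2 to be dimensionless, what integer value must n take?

-1

Balance the M exponent: (1)·n from m, plus (-1) + 2·(0) − 4·(0) + 2·(1) = 1 from the rest, must sum to zero.
n + 1 = 0, so n = -1.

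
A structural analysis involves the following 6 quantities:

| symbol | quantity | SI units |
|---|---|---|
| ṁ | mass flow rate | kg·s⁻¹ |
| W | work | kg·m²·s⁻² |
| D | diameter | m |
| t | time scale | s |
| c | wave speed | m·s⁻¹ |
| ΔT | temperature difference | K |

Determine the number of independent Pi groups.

2

There are 6 variables and 4 base dimensions (M, L, T, Θ).
The dimension matrix has rank 4.
Independent dimensionless groups: 6 − 4 = 2.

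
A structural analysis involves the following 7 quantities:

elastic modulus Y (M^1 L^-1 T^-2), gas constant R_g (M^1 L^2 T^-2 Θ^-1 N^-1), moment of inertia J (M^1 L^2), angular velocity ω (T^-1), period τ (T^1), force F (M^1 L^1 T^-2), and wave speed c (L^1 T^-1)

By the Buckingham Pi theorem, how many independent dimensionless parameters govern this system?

3

There are 7 variables and 5 base dimensions (M, L, T, Θ, N).
The dimension matrix has rank 4 (less than 5: the dimension vectors are linearly dependent).
Independent dimensionless groups: 7 − 4 = 3.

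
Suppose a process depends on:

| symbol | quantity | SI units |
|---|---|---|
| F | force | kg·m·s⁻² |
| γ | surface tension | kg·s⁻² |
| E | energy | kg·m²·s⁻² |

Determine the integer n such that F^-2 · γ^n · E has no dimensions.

1

Balance the M exponent: (1)·n from γ, plus −2·(1) + (1) = -1 from the rest, must sum to zero.
n − 1 = 0, so n = 1.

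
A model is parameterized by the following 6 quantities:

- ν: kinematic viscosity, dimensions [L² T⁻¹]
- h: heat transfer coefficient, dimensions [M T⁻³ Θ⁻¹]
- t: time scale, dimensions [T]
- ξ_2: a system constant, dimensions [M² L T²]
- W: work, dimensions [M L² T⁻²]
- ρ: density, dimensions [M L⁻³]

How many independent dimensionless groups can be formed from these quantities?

2

There are 6 variables and 4 base dimensions (M, L, T, Θ).
The dimension matrix has rank 4.
Independent dimensionless groups: 6 − 4 = 2.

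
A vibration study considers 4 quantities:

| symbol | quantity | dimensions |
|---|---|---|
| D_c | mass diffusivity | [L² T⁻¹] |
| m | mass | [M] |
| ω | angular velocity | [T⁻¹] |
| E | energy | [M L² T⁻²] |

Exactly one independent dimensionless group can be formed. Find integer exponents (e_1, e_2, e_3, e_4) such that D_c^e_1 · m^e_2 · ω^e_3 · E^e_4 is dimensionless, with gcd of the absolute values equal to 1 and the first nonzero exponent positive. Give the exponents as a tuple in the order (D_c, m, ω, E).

M: e_1·(0) + e_2·(1) + e_3·(0) + e_4·(1) = 0
L: e_1·(2) + e_2·(0) + e_3·(0) + e_4·(2) = 0
T: e_1·(-1) + e_2·(0) + e_3·(-1) + e_4·(-2) = 0
Solving this homogeneous linear system for the smallest-integer solution (first nonzero entry positive) gives (1, 1, 1, -1).

(1, 1, 1, -1)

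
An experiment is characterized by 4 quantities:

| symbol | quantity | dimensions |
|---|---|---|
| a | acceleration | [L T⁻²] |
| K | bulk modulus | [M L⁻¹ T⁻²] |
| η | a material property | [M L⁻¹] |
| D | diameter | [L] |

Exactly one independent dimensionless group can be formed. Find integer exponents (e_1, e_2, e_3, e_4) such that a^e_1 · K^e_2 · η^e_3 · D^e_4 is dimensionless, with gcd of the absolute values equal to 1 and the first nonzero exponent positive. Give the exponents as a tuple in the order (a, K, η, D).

M: e_1·(0) + e_2·(1) + e_3·(1) + e_4·(0) = 0
L: e_1·(1) + e_2·(-1) + e_3·(-1) + e_4·(1) = 0
T: e_1·(-2) + e_2·(-2) + e_3·(0) + e_4·(0) = 0
Solving this homogeneous linear system for the smallest-integer solution (first nonzero entry positive) gives (1, -1, 1, -1).

(1, -1, 1, -1)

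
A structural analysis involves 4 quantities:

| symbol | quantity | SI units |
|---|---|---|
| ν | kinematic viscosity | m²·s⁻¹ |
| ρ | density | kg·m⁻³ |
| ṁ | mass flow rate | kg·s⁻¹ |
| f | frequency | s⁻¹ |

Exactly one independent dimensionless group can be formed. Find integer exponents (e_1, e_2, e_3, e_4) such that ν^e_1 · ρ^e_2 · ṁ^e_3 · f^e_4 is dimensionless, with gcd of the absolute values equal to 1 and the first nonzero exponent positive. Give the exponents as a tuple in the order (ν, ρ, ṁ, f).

M: e_1·(0) + e_2·(1) + e_3·(1) + e_4·(0) = 0
L: e_1·(2) + e_2·(-3) + e_3·(0) + e_4·(0) = 0
T: e_1·(-1) + e_2·(0) + e_3·(-1) + e_4·(-1) = 0
Solving this homogeneous linear system for the smallest-integer solution (first nonzero entry positive) gives (3, 2, -2, -1).

(3, 2, -2, -1)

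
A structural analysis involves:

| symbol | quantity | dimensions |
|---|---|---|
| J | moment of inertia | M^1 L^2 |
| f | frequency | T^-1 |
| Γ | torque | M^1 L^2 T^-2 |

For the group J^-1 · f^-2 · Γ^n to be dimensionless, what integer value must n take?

1

Balance the M exponent: (1)·n from Γ, plus −(1) − 2·(0) = -1 from the rest, must sum to zero.
n − 1 = 0, so n = 1.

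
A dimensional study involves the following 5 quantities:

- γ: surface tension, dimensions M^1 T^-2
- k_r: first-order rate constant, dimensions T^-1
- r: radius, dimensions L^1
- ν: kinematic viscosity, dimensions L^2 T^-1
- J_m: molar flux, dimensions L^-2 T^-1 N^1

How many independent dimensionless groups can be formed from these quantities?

There are 5 variables and 4 base dimensions (M, L, T, N).
The dimension matrix has rank 4.
Independent dimensionless groups: 5 − 4 = 1.

1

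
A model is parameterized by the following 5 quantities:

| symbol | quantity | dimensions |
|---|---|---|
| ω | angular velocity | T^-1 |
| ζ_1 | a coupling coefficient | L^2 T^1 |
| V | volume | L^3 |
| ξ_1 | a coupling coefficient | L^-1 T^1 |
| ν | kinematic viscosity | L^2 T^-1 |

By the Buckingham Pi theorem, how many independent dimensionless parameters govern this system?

3

There are 5 variables and 2 base dimensions (L, T).
The dimension matrix has rank 2.
Independent dimensionless groups: 5 − 2 = 3.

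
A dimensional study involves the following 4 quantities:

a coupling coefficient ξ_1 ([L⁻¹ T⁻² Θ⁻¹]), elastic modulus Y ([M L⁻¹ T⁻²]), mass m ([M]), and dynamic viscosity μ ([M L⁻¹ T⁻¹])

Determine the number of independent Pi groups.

0

There are 4 variables and 4 base dimensions (M, L, T, Θ).
The dimension matrix has rank 4.
Independent dimensionless groups: 4 − 4 = 0.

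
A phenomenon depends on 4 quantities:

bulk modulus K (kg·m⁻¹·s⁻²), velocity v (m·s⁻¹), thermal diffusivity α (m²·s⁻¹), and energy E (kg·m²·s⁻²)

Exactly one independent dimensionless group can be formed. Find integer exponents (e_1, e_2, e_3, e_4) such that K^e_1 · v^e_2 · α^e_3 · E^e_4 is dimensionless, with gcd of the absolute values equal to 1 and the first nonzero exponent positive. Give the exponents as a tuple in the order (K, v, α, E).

M: e_1·(1) + e_2·(0) + e_3·(0) + e_4·(1) = 0
L: e_1·(-1) + e_2·(1) + e_3·(2) + e_4·(2) = 0
T: e_1·(-2) + e_2·(-1) + e_3·(-1) + e_4·(-2) = 0
Solving this homogeneous linear system for the smallest-integer solution (first nonzero entry positive) gives (1, -3, 3, -1).

(1, -3, 3, -1)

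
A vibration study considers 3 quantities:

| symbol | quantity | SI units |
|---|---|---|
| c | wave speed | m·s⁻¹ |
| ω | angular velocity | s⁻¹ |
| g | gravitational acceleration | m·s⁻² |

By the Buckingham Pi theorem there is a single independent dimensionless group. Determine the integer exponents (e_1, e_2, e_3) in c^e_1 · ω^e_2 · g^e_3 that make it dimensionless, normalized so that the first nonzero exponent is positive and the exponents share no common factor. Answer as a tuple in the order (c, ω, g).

L: e_1·(1) + e_2·(0) + e_3·(1) = 0
T: e_1·(-1) + e_2·(-1) + e_3·(-2) = 0
Solving this homogeneous linear system for the smallest-integer solution (first nonzero entry positive) gives (1, 1, -1).

(1, 1, -1)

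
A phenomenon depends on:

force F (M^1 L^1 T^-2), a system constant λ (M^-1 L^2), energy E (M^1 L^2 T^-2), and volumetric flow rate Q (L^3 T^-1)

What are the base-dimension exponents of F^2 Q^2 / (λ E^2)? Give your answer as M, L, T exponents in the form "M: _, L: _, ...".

M: 1, L: 2, T: -2

Collect each base-dimension exponent across the product:
  M: 2·(1) − (-1) − 2·(1) + 2·(0) = 1
  L: 2·(1) − (2) − 2·(2) + 2·(3) = 2
  T: 2·(-2) − (0) − 2·(-2) + 2·(-1) = -2
So the dimensions are [M L² T⁻²].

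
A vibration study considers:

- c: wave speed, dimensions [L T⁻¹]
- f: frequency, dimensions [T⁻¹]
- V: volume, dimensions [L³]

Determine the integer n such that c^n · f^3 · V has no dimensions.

-3

Balance the L exponent: (1)·n from c, plus 3·(0) + (3) = 3 from the rest, must sum to zero.
n + 3 = 0, so n = -3.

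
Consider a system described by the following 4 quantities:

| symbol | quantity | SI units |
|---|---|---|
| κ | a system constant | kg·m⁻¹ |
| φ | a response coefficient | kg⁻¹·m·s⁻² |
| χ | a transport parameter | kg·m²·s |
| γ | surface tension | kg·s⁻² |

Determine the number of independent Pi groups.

There are 4 variables and 3 base dimensions (M, L, T).
The dimension matrix has rank 3.
Independent dimensionless groups: 4 − 3 = 1.

1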